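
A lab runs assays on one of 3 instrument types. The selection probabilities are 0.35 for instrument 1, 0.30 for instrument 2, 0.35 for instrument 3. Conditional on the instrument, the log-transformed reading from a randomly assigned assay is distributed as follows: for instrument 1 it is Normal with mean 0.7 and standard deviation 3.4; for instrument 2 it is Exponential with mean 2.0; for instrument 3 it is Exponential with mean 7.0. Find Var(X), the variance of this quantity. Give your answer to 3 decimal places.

Per component, 1: μ=0.7, E[X²]=12.05; 2: μ=2, E[X²]=8; 3: μ=7, E[X²]=98.
E[X] = 0.35·0.7 + 0.3·2 + 0.35·7 = 3.295.
E[X²] = 0.35·12.05 + 0.3·8 + 0.35·98 = 40.9175.
Var(X) = E[X²] − (E[X])² = 40.9175 − 10.857 = 30.0605.

30.060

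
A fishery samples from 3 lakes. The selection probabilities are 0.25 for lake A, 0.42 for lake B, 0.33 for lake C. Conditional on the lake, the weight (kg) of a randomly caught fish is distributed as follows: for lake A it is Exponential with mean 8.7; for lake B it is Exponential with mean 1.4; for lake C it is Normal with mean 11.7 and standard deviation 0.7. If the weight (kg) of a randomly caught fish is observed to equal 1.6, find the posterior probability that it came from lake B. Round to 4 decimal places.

Likelihoods f(1.6 | ·): A: 0.0956336; B: 0.22779; C: 3.54243e-46.
Posterior ∝ prior × likelihood. Numerator for B: 0.42·0.22779 = 0.095672.
Normalizing constant: 0.25·0.0956336 + 0.42·0.22779 + 0.33·3.54243e-46 = 0.11958.
P(B | observation) = 0.095672 / 0.11958 = 0.800064.

0.8001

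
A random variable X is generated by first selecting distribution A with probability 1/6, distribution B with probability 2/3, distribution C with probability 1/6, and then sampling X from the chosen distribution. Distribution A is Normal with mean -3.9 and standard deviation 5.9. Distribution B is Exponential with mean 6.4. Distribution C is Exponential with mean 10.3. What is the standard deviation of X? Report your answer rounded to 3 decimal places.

8.359

Per component, A: μ=-3.9, E[X²]=50.02; B: μ=6.4, E[X²]=81.92; C: μ=10.3, E[X²]=212.18.
E[X] = 0.166667·-3.9 + 0.666667·6.4 + 0.166667·10.3 = 5.33333.
E[X²] = 0.166667·50.02 + 0.666667·81.92 + 0.166667·212.18 = 98.3133.
Var(X) = E[X²] − (E[X])² = 98.3133 − 28.4444 = 69.8689.
SD(X) = √69.8689 = 8.35876.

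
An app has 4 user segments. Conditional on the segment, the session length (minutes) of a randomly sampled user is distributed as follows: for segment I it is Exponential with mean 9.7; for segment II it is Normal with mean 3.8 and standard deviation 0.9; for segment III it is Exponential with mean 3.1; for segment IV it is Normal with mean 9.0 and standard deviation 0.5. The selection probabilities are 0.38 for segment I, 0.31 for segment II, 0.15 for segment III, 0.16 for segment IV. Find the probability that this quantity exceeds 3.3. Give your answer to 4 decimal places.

0.7025

Conditional on each segment, P(X > 3.3): I: 0.711624; II: 0.710743; III: 0.344895; IV: 1.
By total probability, P(X > 3.3) = 0.38·0.711624 + 0.31·0.710743 + 0.15·0.344895 + 0.16·1 = 0.702481.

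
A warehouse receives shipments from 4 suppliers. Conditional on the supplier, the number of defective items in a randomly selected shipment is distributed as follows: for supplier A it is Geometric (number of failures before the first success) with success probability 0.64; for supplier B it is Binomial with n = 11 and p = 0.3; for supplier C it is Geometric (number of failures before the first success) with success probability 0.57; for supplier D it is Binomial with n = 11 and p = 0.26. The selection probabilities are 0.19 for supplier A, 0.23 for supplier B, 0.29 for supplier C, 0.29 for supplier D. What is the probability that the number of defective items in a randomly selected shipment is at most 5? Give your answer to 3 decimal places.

0.968

Conditional on each supplier, P(X ≤ 5): A: 0.997823; B: 0.921775; C: 0.993679; D: 0.958811.
By total probability, P(X ≤ 5) = 0.19·0.997823 + 0.23·0.921775 + 0.29·0.993679 + 0.29·0.958811 = 0.967817.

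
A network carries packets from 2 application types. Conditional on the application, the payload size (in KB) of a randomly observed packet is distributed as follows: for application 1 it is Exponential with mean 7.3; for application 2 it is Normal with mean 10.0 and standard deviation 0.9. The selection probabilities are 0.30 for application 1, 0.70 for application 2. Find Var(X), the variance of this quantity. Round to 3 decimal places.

Per component, 1: μ=7.3, E[X²]=106.58; 2: μ=10, E[X²]=100.81.
E[X] = 0.3·7.3 + 0.7·10 = 9.19.
E[X²] = 0.3·106.58 + 0.7·100.81 = 102.541.
Var(X) = E[X²] − (E[X])² = 102.541 − 84.4561 = 18.0849.

18.085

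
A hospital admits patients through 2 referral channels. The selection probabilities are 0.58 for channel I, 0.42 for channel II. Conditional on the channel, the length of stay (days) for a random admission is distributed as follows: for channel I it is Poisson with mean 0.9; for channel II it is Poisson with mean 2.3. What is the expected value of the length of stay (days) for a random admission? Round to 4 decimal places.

Component means — I: 0.9; II: 2.3.
E[X] = 0.58·0.9 + 0.42·2.3 = 1.488.

1.4880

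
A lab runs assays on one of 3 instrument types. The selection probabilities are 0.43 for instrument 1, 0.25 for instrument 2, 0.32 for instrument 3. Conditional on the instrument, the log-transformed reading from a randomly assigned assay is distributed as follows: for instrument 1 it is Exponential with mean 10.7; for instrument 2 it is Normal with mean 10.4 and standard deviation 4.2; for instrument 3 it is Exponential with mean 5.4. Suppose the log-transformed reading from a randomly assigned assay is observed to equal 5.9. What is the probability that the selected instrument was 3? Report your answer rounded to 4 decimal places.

Likelihoods f(5.9 | ·): 1: 0.053845; 2: 0.0535038; 3: 0.0621011.
Posterior ∝ prior × likelihood. Numerator for 3: 0.32·0.0621011 = 0.0198724.
Normalizing constant: 0.43·0.053845 + 0.25·0.0535038 + 0.32·0.0621011 = 0.0564017.
P(3 | observation) = 0.0198724 / 0.0564017 = 0.352336.

0.3523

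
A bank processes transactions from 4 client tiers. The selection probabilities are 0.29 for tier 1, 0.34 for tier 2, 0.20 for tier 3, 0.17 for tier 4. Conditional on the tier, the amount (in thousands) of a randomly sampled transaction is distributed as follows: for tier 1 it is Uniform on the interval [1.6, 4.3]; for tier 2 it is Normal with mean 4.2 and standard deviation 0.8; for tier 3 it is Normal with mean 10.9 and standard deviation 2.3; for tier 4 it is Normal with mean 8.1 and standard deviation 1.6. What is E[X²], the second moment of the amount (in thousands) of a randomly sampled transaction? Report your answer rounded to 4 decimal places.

For each component E[X²] = Var + (mean)², giving 1: 9.31; 2: 18.28; 3: 124.1; 4: 68.17.
Overall E[X²] = 0.29·9.31 + 0.34·18.28 + 0.2·124.1 + 0.17·68.17 = 45.324.

45.3240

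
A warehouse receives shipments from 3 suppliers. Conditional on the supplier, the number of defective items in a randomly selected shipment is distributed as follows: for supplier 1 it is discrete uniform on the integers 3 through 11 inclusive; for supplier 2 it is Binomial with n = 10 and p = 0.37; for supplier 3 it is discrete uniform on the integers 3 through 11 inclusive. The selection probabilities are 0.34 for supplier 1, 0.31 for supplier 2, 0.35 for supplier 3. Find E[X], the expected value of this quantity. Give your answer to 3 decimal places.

Component means — 1: 7; 2: 3.7; 3: 7.
E[X] = 0.34·7 + 0.31·3.7 + 0.35·7 = 5.977.

5.977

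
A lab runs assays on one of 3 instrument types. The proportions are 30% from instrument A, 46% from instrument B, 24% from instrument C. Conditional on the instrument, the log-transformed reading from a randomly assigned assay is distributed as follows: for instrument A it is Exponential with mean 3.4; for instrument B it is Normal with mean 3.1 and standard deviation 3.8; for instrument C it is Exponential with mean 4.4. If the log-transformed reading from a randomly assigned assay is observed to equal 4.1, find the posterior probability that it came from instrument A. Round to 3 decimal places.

Likelihoods f(4.1 | ·): A: 0.088067; B: 0.101412; C: 0.0895084.
Posterior ∝ prior × likelihood. Numerator for A: 0.3·0.088067 = 0.0264201.
Normalizing constant: 0.3·0.088067 + 0.46·0.101412 + 0.24·0.0895084 = 0.0945515.
P(A | observation) = 0.0264201 / 0.0945515 = 0.279425.

0.279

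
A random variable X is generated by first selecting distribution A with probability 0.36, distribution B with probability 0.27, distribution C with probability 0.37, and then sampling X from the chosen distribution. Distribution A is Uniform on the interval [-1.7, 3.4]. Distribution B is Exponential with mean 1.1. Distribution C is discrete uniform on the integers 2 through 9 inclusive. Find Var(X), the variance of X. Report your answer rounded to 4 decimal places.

7.8698

Per component, A: μ=0.85, E[X²]=2.89; B: μ=1.1, E[X²]=2.42; C: μ=5.5, E[X²]=35.5.
E[X] = 0.36·0.85 + 0.27·1.1 + 0.37·5.5 = 2.638.
E[X²] = 0.36·2.89 + 0.27·2.42 + 0.37·35.5 = 14.8288.
Var(X) = E[X²] − (E[X])² = 14.8288 − 6.95904 = 7.86976.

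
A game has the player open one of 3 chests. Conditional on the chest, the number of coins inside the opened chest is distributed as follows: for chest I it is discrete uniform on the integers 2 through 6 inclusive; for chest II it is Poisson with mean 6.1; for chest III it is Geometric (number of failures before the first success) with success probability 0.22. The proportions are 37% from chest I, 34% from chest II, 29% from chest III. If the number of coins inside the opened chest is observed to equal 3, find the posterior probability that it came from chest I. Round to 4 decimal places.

0.5559

Likelihoods P(X=3 | ·): I: 0.2; II: 0.0848481; III: 0.104401.
Posterior ∝ prior × likelihood. Numerator for I: 0.37·0.2 = 0.074.
Normalizing constant: 0.37·0.2 + 0.34·0.0848481 + 0.29·0.104401 = 0.133125.
P(I | observation) = 0.074 / 0.133125 = 0.55587.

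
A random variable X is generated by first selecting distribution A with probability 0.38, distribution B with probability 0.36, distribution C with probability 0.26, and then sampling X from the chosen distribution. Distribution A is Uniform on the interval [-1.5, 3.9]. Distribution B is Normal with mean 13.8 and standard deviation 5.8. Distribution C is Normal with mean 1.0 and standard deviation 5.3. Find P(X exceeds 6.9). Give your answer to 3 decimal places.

0.352

Conditional on each component, P(X > 6.9): A: 0; B: 0.882909; C: 0.13281.
By total probability, P(X > 6.9) = 0.38·0 + 0.36·0.882909 + 0.26·0.13281 = 0.352378.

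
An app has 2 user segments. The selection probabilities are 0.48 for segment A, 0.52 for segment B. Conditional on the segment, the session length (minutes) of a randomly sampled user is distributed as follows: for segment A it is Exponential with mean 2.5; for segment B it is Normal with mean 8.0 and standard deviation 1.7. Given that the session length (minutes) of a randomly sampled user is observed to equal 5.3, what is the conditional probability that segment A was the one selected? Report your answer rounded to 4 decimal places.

Likelihoods f(5.3 | ·): A: 0.0480127; B: 0.0664828.
Posterior ∝ prior × likelihood. Numerator for A: 0.48·0.0480127 = 0.0230461.
Normalizing constant: 0.48·0.0480127 + 0.52·0.0664828 = 0.0576171.
P(A | observation) = 0.0230461 / 0.0576171 = 0.399987.

0.4000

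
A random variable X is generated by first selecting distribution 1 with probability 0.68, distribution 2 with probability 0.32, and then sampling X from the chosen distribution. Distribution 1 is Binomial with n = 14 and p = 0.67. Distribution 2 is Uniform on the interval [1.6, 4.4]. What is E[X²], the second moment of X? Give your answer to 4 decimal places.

For each component E[X²] = Var + (mean)², giving 1: 91.0798; 2: 9.65333.
Overall E[X²] = 0.68·91.0798 + 0.32·9.65333 = 65.0233.

65.0233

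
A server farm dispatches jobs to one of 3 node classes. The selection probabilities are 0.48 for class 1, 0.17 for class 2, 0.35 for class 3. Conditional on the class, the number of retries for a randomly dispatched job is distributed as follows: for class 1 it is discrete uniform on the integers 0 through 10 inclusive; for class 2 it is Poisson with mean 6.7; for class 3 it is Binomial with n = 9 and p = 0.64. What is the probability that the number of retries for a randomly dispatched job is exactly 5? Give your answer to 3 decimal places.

0.147

Conditional on each class, P(X = 5): 1: 0.0909091; 2: 0.13849; 3: 0.227238.
By total probability, P(X = 5) = 0.48·0.0909091 + 0.17·0.13849 + 0.35·0.227238 = 0.146713.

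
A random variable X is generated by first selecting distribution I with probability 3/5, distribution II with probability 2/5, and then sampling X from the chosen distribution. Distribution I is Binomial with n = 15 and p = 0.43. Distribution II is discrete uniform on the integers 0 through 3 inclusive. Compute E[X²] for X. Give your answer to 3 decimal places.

For each component E[X²] = Var + (mean)², giving I: 45.279; II: 3.5.
Overall E[X²] = 0.6·45.279 + 0.4·3.5 = 28.5674.

28.567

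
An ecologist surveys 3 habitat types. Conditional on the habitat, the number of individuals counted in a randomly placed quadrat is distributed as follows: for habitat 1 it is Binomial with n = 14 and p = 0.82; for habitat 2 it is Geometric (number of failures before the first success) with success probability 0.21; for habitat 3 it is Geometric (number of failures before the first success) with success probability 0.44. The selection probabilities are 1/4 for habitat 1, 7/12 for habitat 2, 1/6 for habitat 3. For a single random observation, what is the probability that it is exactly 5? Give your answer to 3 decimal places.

Conditional on each habitat, P(X = 5): 1: 0.000147226; 2: 0.0646182; 3: 0.0242322.
By total probability, P(X = 5) = 0.25·0.000147226 + 0.583333·0.0646182 + 0.166667·0.0242322 = 0.0417694.

0.042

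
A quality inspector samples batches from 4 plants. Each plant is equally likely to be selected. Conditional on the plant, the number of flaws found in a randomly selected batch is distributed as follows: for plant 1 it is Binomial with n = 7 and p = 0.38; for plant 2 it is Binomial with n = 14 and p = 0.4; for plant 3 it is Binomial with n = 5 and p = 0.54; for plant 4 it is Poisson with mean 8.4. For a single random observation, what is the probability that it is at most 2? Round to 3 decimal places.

0.235

Conditional on each plant, P(X ≤ 2): 1: 0.464113; 2: 0.0397916; 3: 0.425319; 4: 0.0100471.
By total probability, P(X ≤ 2) = 0.25·0.464113 + 0.25·0.0397916 + 0.25·0.425319 + 0.25·0.0100471 = 0.234818.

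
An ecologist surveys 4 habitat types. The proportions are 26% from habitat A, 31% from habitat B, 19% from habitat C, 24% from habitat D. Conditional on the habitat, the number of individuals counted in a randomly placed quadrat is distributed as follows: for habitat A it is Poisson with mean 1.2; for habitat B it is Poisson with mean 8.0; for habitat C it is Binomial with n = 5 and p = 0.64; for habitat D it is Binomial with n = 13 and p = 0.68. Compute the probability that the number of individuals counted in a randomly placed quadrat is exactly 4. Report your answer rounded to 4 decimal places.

0.0832

Conditional on each habitat, P(X = 4): A: 0.0260232; B: 0.0572523; C: 0.30199; D: 0.00537888.
By total probability, P(X = 4) = 0.26·0.0260232 + 0.31·0.0572523 + 0.19·0.30199 + 0.24·0.00537888 = 0.0831832.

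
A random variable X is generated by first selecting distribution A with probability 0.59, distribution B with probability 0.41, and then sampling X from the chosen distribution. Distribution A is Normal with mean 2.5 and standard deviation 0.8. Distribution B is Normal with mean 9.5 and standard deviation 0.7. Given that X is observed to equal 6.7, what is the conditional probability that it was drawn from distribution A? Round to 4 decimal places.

Likelihoods f(6.7 | ·): A: 5.16059e-07; B: 0.000191186.
Posterior ∝ prior × likelihood. Numerator for A: 0.59·5.16059e-07 = 3.04475e-07.
Normalizing constant: 0.59·5.16059e-07 + 0.41·0.000191186 = 7.86907e-05.
P(A | observation) = 3.04475e-07 / 7.86907e-05 = 0.00386926.

0.0039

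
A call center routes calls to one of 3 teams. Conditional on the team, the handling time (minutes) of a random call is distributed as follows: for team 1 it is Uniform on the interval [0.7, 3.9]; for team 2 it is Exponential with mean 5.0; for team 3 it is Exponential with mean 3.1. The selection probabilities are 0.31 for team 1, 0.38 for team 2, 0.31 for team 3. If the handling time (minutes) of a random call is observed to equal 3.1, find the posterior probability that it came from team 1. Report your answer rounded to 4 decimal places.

Likelihoods f(3.1 | ·): 1: 0.3125; 2: 0.107589; 3: 0.118671.
Posterior ∝ prior × likelihood. Numerator for 1: 0.31·0.3125 = 0.096875.
Normalizing constant: 0.31·0.3125 + 0.38·0.107589 + 0.31·0.118671 = 0.174547.
P(1 | observation) = 0.096875 / 0.174547 = 0.555009.

0.5550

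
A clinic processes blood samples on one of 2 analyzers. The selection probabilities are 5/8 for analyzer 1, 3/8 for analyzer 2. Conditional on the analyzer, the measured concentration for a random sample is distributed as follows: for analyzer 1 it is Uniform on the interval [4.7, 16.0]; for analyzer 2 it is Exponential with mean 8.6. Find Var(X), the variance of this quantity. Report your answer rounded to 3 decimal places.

Per component, 1: μ=10.35, E[X²]=117.763; 2: μ=8.6, E[X²]=147.92.
E[X] = 0.625·10.35 + 0.375·8.6 = 9.69375.
E[X²] = 0.625·117.763 + 0.375·147.92 = 129.072.
Var(X) = E[X²] − (E[X])² = 129.072 − 93.9688 = 35.1033.

35.103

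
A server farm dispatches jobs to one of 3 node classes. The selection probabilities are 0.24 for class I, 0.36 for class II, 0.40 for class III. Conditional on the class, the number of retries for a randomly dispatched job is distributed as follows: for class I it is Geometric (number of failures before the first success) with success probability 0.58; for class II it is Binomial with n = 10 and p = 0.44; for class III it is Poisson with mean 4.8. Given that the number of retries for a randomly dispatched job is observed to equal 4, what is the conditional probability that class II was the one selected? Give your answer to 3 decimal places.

Likelihoods P(X=4 | ·): I: 0.0180478; II: 0.242749; III: 0.182029.
Posterior ∝ prior × likelihood. Numerator for II: 0.36·0.242749 = 0.0873898.
Normalizing constant: 0.24·0.0180478 + 0.36·0.242749 + 0.4·0.182029 = 0.164533.
P(II | observation) = 0.0873898 / 0.164533 = 0.531139.

0.531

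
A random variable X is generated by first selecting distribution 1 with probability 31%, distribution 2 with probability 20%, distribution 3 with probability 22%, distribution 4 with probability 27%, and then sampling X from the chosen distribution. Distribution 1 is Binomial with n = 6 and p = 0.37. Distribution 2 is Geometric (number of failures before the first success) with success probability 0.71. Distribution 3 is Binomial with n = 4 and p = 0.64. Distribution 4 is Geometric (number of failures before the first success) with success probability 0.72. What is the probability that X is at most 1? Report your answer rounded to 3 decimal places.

0.550

Conditional on each component, P(X ≤ 1): 1: 0.282844; 2: 0.9159; 3: 0.136236; 4: 0.9216.
By total probability, P(X ≤ 1) = 0.31·0.282844 + 0.2·0.9159 + 0.22·0.136236 + 0.27·0.9216 = 0.549666.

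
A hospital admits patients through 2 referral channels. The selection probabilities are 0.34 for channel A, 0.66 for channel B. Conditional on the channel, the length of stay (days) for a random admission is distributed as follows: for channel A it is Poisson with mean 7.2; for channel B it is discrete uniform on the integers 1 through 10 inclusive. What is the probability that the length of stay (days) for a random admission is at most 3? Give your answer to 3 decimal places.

0.222

Conditional on each channel, P(X ≤ 3): A: 0.0719171; B: 0.3.
By total probability, P(X ≤ 3) = 0.34·0.0719171 + 0.66·0.3 = 0.222452.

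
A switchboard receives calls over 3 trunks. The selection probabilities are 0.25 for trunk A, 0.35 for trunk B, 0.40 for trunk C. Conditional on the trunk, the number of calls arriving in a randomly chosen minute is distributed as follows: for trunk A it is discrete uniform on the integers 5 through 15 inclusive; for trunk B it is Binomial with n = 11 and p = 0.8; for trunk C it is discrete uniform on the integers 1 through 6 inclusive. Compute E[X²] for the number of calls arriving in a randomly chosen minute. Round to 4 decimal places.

For each component E[X²] = Var + (mean)², giving A: 110; B: 79.2; C: 15.1667.
Overall E[X²] = 0.25·110 + 0.35·79.2 + 0.4·15.1667 = 61.2867.

61.2867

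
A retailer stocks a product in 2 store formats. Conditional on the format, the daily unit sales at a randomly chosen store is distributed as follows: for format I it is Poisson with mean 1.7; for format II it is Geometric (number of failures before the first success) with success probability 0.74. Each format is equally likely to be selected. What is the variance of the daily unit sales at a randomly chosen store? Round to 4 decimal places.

1.5421

Per component, I: μ=1.7, E[X²]=4.59; II: μ=0.351351, E[X²]=0.598247.
E[X] = 0.5·1.7 + 0.5·0.351351 = 1.02568.
E[X²] = 0.5·4.59 + 0.5·0.598247 = 2.59412.
Var(X) = E[X²] − (E[X])² = 2.59412 − 1.05201 = 1.54211.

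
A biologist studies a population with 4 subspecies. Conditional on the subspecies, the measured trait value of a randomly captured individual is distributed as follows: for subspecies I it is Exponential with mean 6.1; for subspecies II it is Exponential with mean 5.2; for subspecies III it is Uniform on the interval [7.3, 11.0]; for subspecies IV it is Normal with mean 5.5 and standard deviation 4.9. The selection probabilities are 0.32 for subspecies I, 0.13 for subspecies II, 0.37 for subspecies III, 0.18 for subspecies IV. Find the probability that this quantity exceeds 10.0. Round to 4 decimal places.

Conditional on each subspecies, P(X > 10.0): I: 0.194107; II: 0.146157; III: 0.27027; IV: 0.179213.
By total probability, P(X > 10.0) = 0.32·0.194107 + 0.13·0.146157 + 0.37·0.27027 + 0.18·0.179213 = 0.213373.

0.2134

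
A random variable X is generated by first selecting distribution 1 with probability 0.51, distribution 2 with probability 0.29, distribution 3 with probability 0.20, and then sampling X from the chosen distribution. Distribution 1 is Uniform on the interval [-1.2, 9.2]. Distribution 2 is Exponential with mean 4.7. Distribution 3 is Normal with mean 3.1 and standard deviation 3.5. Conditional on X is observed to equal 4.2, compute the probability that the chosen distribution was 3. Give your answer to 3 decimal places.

0.226

Likelihoods f(4.2 | ·): 1: 0.0961538; 2: 0.0870581; 3: 0.108491.
Posterior ∝ prior × likelihood. Numerator for 3: 0.2·0.108491 = 0.0216982.
Normalizing constant: 0.51·0.0961538 + 0.29·0.0870581 + 0.2·0.108491 = 0.0959835.
P(3 | observation) = 0.0216982 / 0.0959835 = 0.226062.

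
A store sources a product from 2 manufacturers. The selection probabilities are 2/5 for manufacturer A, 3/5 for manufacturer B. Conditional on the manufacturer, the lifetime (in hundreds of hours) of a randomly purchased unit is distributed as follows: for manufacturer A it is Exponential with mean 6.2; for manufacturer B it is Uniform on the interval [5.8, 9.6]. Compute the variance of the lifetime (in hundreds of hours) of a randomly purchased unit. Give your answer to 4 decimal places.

16.6380

Per component, A: μ=6.2, E[X²]=76.88; B: μ=7.7, E[X²]=60.4933.
E[X] = 0.4·6.2 + 0.6·7.7 = 7.1.
E[X²] = 0.4·76.88 + 0.6·60.4933 = 67.048.
Var(X) = E[X²] − (E[X])² = 67.048 − 50.41 = 16.638.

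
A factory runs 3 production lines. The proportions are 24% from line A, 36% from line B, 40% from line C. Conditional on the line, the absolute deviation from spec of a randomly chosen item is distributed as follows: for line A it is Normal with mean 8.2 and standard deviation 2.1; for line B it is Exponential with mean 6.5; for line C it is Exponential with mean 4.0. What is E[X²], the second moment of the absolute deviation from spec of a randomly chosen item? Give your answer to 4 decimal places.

60.4160

For each component E[X²] = Var + (mean)², giving A: 71.65; B: 84.5; C: 32.
Overall E[X²] = 0.24·71.65 + 0.36·84.5 + 0.4·32 = 60.416.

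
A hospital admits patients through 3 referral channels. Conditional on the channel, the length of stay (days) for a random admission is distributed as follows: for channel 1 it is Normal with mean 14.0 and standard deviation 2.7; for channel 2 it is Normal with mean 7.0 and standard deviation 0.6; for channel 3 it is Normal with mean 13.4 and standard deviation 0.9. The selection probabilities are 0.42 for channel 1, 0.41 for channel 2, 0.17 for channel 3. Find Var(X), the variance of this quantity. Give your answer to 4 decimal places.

14.6655

Per component, 1: μ=14, E[X²]=203.29; 2: μ=7, E[X²]=49.36; 3: μ=13.4, E[X²]=180.37.
E[X] = 0.42·14 + 0.41·7 + 0.17·13.4 = 11.028.
E[X²] = 0.42·203.29 + 0.41·49.36 + 0.17·180.37 = 136.282.
Var(X) = E[X²] − (E[X])² = 136.282 − 121.617 = 14.6655.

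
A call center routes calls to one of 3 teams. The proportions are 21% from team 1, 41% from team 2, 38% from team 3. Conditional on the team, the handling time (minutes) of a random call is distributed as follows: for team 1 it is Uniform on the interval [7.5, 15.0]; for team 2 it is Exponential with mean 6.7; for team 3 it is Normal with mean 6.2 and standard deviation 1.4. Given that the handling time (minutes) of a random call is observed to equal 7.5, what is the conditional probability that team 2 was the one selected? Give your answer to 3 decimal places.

Likelihoods f(7.5 | ·): 1: 0.133333; 2: 0.0487276; 3: 0.18516.
Posterior ∝ prior × likelihood. Numerator for 2: 0.41·0.0487276 = 0.0199783.
Normalizing constant: 0.21·0.133333 + 0.41·0.0487276 + 0.38·0.18516 = 0.118339.
P(2 | observation) = 0.0199783 / 0.118339 = 0.168822.

0.169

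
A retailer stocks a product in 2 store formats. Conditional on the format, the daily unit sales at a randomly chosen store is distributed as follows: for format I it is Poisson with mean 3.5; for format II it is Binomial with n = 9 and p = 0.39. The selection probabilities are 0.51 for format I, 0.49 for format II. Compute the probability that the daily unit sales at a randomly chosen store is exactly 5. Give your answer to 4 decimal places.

Conditional on each format, P(X = 5): I: 0.132169; II: 0.157403.
By total probability, P(X = 5) = 0.51·0.132169 + 0.49·0.157403 = 0.144533.

0.1445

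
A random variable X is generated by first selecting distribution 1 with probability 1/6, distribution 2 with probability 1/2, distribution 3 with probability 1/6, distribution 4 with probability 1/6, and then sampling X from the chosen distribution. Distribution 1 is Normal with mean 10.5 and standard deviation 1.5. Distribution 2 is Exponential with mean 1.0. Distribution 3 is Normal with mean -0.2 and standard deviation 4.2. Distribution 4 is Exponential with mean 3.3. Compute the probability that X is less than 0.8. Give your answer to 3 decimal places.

Conditional on each component, P(X < 0.8): 1: 5.00942e-11; 2: 0.550671; 3: 0.594096; 4: 0.215277.
By total probability, P(X < 0.8) = 0.166667·5.00942e-11 + 0.5·0.550671 + 0.166667·0.594096 + 0.166667·0.215277 = 0.410231.

0.410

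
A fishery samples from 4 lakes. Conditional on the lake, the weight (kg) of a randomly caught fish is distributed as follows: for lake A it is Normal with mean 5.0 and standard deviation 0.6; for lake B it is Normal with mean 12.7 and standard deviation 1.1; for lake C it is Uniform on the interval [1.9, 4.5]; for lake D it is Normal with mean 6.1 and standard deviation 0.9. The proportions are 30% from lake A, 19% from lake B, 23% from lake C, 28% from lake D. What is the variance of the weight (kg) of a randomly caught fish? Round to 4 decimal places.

11.2019

Per component, A: μ=5, E[X²]=25.36; B: μ=12.7, E[X²]=162.5; C: μ=3.2, E[X²]=10.8033; D: μ=6.1, E[X²]=38.02.
E[X] = 0.3·5 + 0.19·12.7 + 0.23·3.2 + 0.28·6.1 = 6.357.
E[X²] = 0.3·25.36 + 0.19·162.5 + 0.23·10.8033 + 0.28·38.02 = 51.6134.
Var(X) = E[X²] − (E[X])² = 51.6134 − 40.4114 = 11.2019.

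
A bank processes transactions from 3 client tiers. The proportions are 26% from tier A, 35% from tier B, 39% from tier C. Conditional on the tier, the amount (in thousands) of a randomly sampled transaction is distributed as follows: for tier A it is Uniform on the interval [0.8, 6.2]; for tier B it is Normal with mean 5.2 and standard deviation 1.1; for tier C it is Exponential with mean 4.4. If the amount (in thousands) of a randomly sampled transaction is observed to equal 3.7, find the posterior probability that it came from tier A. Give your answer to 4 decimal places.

0.3528

Likelihoods f(3.7 | ·): A: 0.185185; B: 0.14313; C: 0.0980269.
Posterior ∝ prior × likelihood. Numerator for A: 0.26·0.185185 = 0.0481481.
Normalizing constant: 0.26·0.185185 + 0.35·0.14313 + 0.39·0.0980269 = 0.136474.
P(A | observation) = 0.0481481 / 0.136474 = 0.3528.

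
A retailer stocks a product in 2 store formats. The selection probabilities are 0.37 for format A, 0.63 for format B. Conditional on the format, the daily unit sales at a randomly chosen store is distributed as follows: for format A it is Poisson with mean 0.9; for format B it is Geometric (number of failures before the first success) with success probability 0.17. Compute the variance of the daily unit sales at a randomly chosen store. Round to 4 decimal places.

Per component, A: μ=0.9, E[X²]=1.71; B: μ=4.88235, E[X²]=52.5571.
E[X] = 0.37·0.9 + 0.63·4.88235 = 3.40888.
E[X²] = 0.37·1.71 + 0.63·52.5571 = 33.7437.
Var(X) = E[X²] − (E[X])² = 33.7437 − 11.6205 = 22.1232.

22.1232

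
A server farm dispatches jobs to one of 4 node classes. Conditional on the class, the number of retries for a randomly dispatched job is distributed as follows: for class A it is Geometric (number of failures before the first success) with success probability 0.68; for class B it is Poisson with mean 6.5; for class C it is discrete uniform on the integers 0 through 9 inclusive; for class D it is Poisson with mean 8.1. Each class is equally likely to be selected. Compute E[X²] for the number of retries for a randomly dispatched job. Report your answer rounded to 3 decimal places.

For each component E[X²] = Var + (mean)², giving A: 0.913495; B: 48.75; C: 28.5; D: 73.71.
Overall E[X²] = 0.25·0.913495 + 0.25·48.75 + 0.25·28.5 + 0.25·73.71 = 37.9684.

37.968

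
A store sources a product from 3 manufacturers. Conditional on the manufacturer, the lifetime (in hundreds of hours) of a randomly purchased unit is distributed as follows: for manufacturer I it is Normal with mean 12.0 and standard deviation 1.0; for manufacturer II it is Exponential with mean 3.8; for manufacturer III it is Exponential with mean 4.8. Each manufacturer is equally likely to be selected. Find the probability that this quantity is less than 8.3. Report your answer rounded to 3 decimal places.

Conditional on each manufacturer, P(X < 8.3): I: 0.0001078; II: 0.887433; III: 0.822568.
By total probability, P(X < 8.3) = 0.333333·0.0001078 + 0.333333·0.887433 + 0.333333·0.822568 = 0.570036.

0.570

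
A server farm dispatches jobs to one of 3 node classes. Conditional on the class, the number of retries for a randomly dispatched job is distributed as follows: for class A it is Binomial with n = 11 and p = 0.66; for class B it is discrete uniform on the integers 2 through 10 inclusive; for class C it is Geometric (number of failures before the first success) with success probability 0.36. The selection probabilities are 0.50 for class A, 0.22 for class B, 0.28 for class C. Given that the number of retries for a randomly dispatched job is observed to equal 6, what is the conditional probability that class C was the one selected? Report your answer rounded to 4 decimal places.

Likelihoods P(X=6 | ·): A: 0.1735; B: 0.111111; C: 0.024739.
Posterior ∝ prior × likelihood. Numerator for C: 0.28·0.024739 = 0.00692692.
Normalizing constant: 0.5·0.1735 + 0.22·0.111111 + 0.28·0.024739 = 0.118122.
P(C | observation) = 0.00692692 / 0.118122 = 0.0586424.

0.0586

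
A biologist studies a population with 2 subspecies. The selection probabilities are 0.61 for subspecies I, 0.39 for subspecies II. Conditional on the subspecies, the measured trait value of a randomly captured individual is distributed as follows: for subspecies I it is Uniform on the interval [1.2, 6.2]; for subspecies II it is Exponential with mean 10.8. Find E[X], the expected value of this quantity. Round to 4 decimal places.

Component means — I: 3.7; II: 10.8.
E[X] = 0.61·3.7 + 0.39·10.8 = 6.469.

6.4690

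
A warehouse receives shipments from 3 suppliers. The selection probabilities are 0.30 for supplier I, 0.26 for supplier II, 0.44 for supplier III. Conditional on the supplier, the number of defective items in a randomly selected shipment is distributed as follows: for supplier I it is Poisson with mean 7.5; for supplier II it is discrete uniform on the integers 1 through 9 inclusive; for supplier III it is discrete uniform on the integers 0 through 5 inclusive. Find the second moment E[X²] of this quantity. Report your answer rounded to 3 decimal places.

For each component E[X²] = Var + (mean)², giving I: 63.75; II: 31.6667; III: 9.16667.
Overall E[X²] = 0.3·63.75 + 0.26·31.6667 + 0.44·9.16667 = 31.3917.

31.392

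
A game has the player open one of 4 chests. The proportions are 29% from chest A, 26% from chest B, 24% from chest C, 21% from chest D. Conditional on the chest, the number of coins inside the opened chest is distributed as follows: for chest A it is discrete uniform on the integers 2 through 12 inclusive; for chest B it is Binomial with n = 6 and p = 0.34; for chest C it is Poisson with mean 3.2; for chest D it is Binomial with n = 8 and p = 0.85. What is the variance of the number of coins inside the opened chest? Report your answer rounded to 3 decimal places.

9.069

Per component, A: μ=7, E[X²]=59; B: μ=2.04, E[X²]=5.508; C: μ=3.2, E[X²]=13.44; D: μ=6.8, E[X²]=47.26.
E[X] = 0.29·7 + 0.26·2.04 + 0.24·3.2 + 0.21·6.8 = 4.7564.
E[X²] = 0.29·59 + 0.26·5.508 + 0.24·13.44 + 0.21·47.26 = 31.6923.
Var(X) = E[X²] − (E[X])² = 31.6923 − 22.6233 = 9.06894.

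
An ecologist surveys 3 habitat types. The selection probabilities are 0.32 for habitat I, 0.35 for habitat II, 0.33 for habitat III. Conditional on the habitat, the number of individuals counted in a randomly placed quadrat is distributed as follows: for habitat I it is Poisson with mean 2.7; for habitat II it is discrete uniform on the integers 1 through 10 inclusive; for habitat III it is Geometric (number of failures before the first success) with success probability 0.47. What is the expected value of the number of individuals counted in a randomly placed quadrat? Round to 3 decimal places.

3.161

Component means — I: 2.7; II: 5.5; III: 1.12766.
E[X] = 0.32·2.7 + 0.35·5.5 + 0.33·1.12766 = 3.16113.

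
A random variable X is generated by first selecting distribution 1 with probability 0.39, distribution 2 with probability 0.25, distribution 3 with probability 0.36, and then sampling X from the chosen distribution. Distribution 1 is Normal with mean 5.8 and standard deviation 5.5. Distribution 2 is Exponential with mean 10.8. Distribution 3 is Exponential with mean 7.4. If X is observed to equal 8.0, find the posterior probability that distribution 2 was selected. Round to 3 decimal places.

Likelihoods f(8.0 | ·): 1: 0.0669582; 2: 0.0441445; 3: 0.0458417.
Posterior ∝ prior × likelihood. Numerator for 2: 0.25·0.0441445 = 0.0110361.
Normalizing constant: 0.39·0.0669582 + 0.25·0.0441445 + 0.36·0.0458417 = 0.0536528.
P(2 | observation) = 0.0110361 / 0.0536528 = 0.205695.

0.206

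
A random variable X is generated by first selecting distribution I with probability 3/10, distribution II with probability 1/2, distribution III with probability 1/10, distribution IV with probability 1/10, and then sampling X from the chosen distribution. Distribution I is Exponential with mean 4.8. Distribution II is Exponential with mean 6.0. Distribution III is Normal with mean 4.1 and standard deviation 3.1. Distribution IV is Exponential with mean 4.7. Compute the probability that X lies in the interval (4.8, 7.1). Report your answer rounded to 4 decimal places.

Conditional on each component, P(4.8 < X < 7.1): I: 0.140052; II: 0.143073; III: 0.244089; IV: 0.139366.
By total probability, P(4.8 < X < 7.1) = 0.3·0.140052 + 0.5·0.143073 + 0.1·0.244089 + 0.1·0.139366 = 0.151898.

0.1519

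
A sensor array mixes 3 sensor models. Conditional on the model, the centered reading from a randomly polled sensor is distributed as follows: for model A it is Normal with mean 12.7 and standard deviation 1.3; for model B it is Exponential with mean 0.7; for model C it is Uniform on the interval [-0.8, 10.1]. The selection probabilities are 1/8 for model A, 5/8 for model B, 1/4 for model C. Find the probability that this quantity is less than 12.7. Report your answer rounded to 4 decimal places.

0.9375

Conditional on each model, P(X < 12.7): A: 0.5; B: 1; C: 1.
By total probability, P(X < 12.7) = 0.125·0.5 + 0.625·1 + 0.25·1 = 0.9375.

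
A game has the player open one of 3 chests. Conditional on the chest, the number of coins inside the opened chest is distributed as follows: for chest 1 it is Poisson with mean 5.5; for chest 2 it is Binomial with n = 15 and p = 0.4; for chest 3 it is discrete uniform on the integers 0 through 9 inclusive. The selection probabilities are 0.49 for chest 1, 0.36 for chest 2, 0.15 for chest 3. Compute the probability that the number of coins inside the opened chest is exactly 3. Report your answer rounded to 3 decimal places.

Conditional on each chest, P(X = 3): 1: 0.113323; 2: 0.0633879; 3: 0.1.
By total probability, P(X = 3) = 0.49·0.113323 + 0.36·0.0633879 + 0.15·0.1 = 0.0933478.

0.093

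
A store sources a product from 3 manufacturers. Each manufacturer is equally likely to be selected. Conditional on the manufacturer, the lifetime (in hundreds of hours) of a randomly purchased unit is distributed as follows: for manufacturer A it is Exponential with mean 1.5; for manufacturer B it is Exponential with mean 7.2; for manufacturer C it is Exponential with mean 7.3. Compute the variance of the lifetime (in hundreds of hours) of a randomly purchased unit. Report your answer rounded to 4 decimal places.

Per component, A: μ=1.5, E[X²]=4.5; B: μ=7.2, E[X²]=103.68; C: μ=7.3, E[X²]=106.58.
E[X] = 0.333333·1.5 + 0.333333·7.2 + 0.333333·7.3 = 5.33333.
E[X²] = 0.333333·4.5 + 0.333333·103.68 + 0.333333·106.58 = 71.5867.
Var(X) = E[X²] − (E[X])² = 71.5867 − 28.4444 = 43.1422.

43.1422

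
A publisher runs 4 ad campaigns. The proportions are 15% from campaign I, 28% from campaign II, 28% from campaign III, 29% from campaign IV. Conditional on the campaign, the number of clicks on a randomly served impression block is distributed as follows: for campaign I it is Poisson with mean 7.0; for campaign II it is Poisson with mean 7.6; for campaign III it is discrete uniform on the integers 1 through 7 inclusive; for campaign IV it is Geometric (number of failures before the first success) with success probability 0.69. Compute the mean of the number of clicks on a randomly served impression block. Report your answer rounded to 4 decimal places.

Component means — I: 7; II: 7.6; III: 4; IV: 0.449275.
E[X] = 0.15·7 + 0.28·7.6 + 0.28·4 + 0.29·0.449275 = 4.42829.

4.4283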